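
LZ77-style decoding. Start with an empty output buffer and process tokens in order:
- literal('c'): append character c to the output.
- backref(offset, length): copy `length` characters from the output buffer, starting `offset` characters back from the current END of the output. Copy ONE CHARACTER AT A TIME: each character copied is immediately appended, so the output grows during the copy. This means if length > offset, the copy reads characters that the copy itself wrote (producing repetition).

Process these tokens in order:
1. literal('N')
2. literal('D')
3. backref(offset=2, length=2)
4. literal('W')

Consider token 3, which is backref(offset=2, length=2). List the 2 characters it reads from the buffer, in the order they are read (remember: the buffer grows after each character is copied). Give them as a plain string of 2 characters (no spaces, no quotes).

Answer: ND

Derivation:
Token 1: literal('N'). Output: "N"
Token 2: literal('D'). Output: "ND"
Token 3: backref(off=2, len=2). Buffer before: "ND" (len 2)
  byte 1: read out[0]='N', append. Buffer now: "NDN"
  byte 2: read out[1]='D', append. Buffer now: "NDND"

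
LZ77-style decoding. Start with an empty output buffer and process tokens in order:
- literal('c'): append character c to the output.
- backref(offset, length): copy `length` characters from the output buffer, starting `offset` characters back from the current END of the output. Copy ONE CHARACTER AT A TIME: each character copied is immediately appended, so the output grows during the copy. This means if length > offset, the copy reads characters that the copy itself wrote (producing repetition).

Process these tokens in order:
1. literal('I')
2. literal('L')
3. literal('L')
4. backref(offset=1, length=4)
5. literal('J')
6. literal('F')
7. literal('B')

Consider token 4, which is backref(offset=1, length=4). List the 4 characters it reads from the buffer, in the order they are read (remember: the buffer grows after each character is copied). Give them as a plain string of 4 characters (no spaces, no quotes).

Token 1: literal('I'). Output: "I"
Token 2: literal('L'). Output: "IL"
Token 3: literal('L'). Output: "ILL"
Token 4: backref(off=1, len=4). Buffer before: "ILL" (len 3)
  byte 1: read out[2]='L', append. Buffer now: "ILLL"
  byte 2: read out[3]='L', append. Buffer now: "ILLLL"
  byte 3: read out[4]='L', append. Buffer now: "ILLLLL"
  byte 4: read out[5]='L', append. Buffer now: "ILLLLLL"

Answer: LLLL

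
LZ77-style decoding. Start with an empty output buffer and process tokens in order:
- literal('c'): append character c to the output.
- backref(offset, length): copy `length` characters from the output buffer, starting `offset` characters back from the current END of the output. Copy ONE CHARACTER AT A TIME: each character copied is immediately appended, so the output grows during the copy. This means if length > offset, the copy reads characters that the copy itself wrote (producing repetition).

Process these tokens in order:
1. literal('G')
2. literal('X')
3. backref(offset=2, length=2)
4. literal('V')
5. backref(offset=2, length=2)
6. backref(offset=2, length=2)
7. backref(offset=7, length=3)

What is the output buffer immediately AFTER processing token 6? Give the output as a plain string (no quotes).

Token 1: literal('G'). Output: "G"
Token 2: literal('X'). Output: "GX"
Token 3: backref(off=2, len=2). Copied 'GX' from pos 0. Output: "GXGX"
Token 4: literal('V'). Output: "GXGXV"
Token 5: backref(off=2, len=2). Copied 'XV' from pos 3. Output: "GXGXVXV"
Token 6: backref(off=2, len=2). Copied 'XV' from pos 5. Output: "GXGXVXVXV"

Answer: GXGXVXVXV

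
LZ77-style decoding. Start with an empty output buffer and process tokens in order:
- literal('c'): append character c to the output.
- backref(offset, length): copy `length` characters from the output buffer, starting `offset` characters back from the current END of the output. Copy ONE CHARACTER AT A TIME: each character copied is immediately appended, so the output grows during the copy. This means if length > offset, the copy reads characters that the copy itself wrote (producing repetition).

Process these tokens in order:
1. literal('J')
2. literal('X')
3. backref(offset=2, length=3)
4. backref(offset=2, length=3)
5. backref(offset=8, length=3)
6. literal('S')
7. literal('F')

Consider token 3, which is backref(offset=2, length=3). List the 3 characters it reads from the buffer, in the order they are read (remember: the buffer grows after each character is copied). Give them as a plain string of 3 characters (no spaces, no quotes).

Answer: JXJ

Derivation:
Token 1: literal('J'). Output: "J"
Token 2: literal('X'). Output: "JX"
Token 3: backref(off=2, len=3). Buffer before: "JX" (len 2)
  byte 1: read out[0]='J', append. Buffer now: "JXJ"
  byte 2: read out[1]='X', append. Buffer now: "JXJX"
  byte 3: read out[2]='J', append. Buffer now: "JXJXJ"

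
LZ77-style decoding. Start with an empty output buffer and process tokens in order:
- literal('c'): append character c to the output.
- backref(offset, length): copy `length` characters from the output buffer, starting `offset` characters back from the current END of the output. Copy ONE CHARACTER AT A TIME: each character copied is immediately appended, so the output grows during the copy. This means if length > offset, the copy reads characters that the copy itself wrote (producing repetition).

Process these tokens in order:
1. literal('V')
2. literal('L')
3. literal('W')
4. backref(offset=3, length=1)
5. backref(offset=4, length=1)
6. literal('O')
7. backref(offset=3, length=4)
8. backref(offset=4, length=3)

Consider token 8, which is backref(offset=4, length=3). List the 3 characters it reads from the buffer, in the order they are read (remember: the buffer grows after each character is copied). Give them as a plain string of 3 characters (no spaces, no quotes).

Token 1: literal('V'). Output: "V"
Token 2: literal('L'). Output: "VL"
Token 3: literal('W'). Output: "VLW"
Token 4: backref(off=3, len=1). Copied 'V' from pos 0. Output: "VLWV"
Token 5: backref(off=4, len=1). Copied 'V' from pos 0. Output: "VLWVV"
Token 6: literal('O'). Output: "VLWVVO"
Token 7: backref(off=3, len=4) (overlapping!). Copied 'VVOV' from pos 3. Output: "VLWVVOVVOV"
Token 8: backref(off=4, len=3). Buffer before: "VLWVVOVVOV" (len 10)
  byte 1: read out[6]='V', append. Buffer now: "VLWVVOVVOVV"
  byte 2: read out[7]='V', append. Buffer now: "VLWVVOVVOVVV"
  byte 3: read out[8]='O', append. Buffer now: "VLWVVOVVOVVVO"

Answer: VVO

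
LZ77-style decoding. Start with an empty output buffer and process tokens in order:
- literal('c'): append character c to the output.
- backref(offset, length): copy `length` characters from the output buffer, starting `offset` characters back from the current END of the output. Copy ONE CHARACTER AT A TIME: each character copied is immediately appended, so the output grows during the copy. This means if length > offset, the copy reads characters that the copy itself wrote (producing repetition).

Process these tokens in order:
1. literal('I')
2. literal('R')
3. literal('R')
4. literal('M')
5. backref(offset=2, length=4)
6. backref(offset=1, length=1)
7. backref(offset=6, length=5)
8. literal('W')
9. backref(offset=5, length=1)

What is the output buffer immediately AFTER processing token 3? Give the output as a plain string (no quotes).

Answer: IRR

Derivation:
Token 1: literal('I'). Output: "I"
Token 2: literal('R'). Output: "IR"
Token 3: literal('R'). Output: "IRR"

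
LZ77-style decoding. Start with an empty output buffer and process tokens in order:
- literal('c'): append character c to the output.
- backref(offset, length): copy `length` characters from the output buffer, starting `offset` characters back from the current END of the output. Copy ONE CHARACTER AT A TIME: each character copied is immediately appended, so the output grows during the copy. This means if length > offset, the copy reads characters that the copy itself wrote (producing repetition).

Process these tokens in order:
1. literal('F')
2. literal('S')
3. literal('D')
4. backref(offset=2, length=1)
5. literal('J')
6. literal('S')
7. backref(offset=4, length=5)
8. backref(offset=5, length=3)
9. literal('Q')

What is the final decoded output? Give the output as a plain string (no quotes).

Answer: FSDSJSDSJSDDSJQ

Derivation:
Token 1: literal('F'). Output: "F"
Token 2: literal('S'). Output: "FS"
Token 3: literal('D'). Output: "FSD"
Token 4: backref(off=2, len=1). Copied 'S' from pos 1. Output: "FSDS"
Token 5: literal('J'). Output: "FSDSJ"
Token 6: literal('S'). Output: "FSDSJS"
Token 7: backref(off=4, len=5) (overlapping!). Copied 'DSJSD' from pos 2. Output: "FSDSJSDSJSD"
Token 8: backref(off=5, len=3). Copied 'DSJ' from pos 6. Output: "FSDSJSDSJSDDSJ"
Token 9: literal('Q'). Output: "FSDSJSDSJSDDSJQ"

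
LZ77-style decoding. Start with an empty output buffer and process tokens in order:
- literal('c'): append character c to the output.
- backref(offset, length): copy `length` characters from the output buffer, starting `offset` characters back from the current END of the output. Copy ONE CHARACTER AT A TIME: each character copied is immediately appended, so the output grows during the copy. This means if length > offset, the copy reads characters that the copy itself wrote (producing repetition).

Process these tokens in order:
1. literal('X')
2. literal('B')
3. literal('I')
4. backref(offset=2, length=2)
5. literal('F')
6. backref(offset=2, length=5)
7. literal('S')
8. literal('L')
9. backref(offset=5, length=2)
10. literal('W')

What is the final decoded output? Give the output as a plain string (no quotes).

Token 1: literal('X'). Output: "X"
Token 2: literal('B'). Output: "XB"
Token 3: literal('I'). Output: "XBI"
Token 4: backref(off=2, len=2). Copied 'BI' from pos 1. Output: "XBIBI"
Token 5: literal('F'). Output: "XBIBIF"
Token 6: backref(off=2, len=5) (overlapping!). Copied 'IFIFI' from pos 4. Output: "XBIBIFIFIFI"
Token 7: literal('S'). Output: "XBIBIFIFIFIS"
Token 8: literal('L'). Output: "XBIBIFIFIFISL"
Token 9: backref(off=5, len=2). Copied 'IF' from pos 8. Output: "XBIBIFIFIFISLIF"
Token 10: literal('W'). Output: "XBIBIFIFIFISLIFW"

Answer: XBIBIFIFIFISLIFW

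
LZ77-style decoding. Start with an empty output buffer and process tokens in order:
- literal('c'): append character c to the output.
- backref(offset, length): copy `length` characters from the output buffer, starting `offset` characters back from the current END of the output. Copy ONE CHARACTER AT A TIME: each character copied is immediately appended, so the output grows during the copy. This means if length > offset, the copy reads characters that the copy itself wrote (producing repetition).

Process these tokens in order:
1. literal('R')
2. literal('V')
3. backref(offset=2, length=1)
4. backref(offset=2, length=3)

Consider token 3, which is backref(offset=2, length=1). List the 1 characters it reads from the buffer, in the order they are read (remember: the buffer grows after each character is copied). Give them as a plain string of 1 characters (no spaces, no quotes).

Token 1: literal('R'). Output: "R"
Token 2: literal('V'). Output: "RV"
Token 3: backref(off=2, len=1). Buffer before: "RV" (len 2)
  byte 1: read out[0]='R', append. Buffer now: "RVR"

Answer: R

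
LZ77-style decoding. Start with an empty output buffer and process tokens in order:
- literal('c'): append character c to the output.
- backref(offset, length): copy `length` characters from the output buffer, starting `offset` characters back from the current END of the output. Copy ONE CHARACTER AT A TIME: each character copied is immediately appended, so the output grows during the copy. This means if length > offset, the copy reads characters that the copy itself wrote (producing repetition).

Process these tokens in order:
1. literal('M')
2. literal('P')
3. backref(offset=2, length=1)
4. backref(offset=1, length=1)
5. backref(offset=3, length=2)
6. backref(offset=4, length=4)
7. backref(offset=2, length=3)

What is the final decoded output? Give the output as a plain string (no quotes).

Token 1: literal('M'). Output: "M"
Token 2: literal('P'). Output: "MP"
Token 3: backref(off=2, len=1). Copied 'M' from pos 0. Output: "MPM"
Token 4: backref(off=1, len=1). Copied 'M' from pos 2. Output: "MPMM"
Token 5: backref(off=3, len=2). Copied 'PM' from pos 1. Output: "MPMMPM"
Token 6: backref(off=4, len=4). Copied 'MMPM' from pos 2. Output: "MPMMPMMMPM"
Token 7: backref(off=2, len=3) (overlapping!). Copied 'PMP' from pos 8. Output: "MPMMPMMMPMPMP"

Answer: MPMMPMMMPMPMP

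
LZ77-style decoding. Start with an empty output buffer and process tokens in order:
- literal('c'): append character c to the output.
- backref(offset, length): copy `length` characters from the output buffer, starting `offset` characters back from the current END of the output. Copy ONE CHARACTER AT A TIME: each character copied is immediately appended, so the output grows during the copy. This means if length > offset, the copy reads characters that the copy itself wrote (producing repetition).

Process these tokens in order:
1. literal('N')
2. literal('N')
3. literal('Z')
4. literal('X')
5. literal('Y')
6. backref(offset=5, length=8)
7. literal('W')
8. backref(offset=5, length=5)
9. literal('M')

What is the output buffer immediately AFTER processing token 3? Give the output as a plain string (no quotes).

Answer: NNZ

Derivation:
Token 1: literal('N'). Output: "N"
Token 2: literal('N'). Output: "NN"
Token 3: literal('Z'). Output: "NNZ"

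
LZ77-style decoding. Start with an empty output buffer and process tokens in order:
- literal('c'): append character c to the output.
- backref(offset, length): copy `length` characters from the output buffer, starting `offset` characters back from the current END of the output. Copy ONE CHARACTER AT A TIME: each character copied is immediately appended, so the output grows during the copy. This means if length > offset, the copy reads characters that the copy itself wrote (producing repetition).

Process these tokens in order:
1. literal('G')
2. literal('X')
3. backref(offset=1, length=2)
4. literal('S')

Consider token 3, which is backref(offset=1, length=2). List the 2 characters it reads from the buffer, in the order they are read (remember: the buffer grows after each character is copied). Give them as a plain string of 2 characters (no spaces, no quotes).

Token 1: literal('G'). Output: "G"
Token 2: literal('X'). Output: "GX"
Token 3: backref(off=1, len=2). Buffer before: "GX" (len 2)
  byte 1: read out[1]='X', append. Buffer now: "GXX"
  byte 2: read out[2]='X', append. Buffer now: "GXXX"

Answer: XX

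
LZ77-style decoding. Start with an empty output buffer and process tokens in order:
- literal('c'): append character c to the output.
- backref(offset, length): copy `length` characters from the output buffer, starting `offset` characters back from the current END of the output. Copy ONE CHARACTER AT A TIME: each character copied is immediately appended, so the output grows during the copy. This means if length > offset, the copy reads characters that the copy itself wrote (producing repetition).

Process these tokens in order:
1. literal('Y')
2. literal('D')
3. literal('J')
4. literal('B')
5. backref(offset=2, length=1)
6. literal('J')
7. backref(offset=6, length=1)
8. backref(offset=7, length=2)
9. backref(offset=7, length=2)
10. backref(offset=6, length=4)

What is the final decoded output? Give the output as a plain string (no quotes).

Answer: YDJBJJYYDJBJYYD

Derivation:
Token 1: literal('Y'). Output: "Y"
Token 2: literal('D'). Output: "YD"
Token 3: literal('J'). Output: "YDJ"
Token 4: literal('B'). Output: "YDJB"
Token 5: backref(off=2, len=1). Copied 'J' from pos 2. Output: "YDJBJ"
Token 6: literal('J'). Output: "YDJBJJ"
Token 7: backref(off=6, len=1). Copied 'Y' from pos 0. Output: "YDJBJJY"
Token 8: backref(off=7, len=2). Copied 'YD' from pos 0. Output: "YDJBJJYYD"
Token 9: backref(off=7, len=2). Copied 'JB' from pos 2. Output: "YDJBJJYYDJB"
Token 10: backref(off=6, len=4). Copied 'JYYD' from pos 5. Output: "YDJBJJYYDJBJYYD"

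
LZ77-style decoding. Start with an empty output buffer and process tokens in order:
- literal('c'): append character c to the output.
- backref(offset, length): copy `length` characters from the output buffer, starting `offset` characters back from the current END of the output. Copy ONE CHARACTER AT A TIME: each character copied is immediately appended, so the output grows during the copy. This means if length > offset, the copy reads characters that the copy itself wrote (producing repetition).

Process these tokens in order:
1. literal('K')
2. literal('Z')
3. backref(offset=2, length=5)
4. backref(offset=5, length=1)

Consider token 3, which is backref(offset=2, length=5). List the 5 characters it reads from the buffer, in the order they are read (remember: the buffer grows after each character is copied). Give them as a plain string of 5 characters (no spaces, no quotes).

Token 1: literal('K'). Output: "K"
Token 2: literal('Z'). Output: "KZ"
Token 3: backref(off=2, len=5). Buffer before: "KZ" (len 2)
  byte 1: read out[0]='K', append. Buffer now: "KZK"
  byte 2: read out[1]='Z', append. Buffer now: "KZKZ"
  byte 3: read out[2]='K', append. Buffer now: "KZKZK"
  byte 4: read out[3]='Z', append. Buffer now: "KZKZKZ"
  byte 5: read out[4]='K', append. Buffer now: "KZKZKZK"

Answer: KZKZK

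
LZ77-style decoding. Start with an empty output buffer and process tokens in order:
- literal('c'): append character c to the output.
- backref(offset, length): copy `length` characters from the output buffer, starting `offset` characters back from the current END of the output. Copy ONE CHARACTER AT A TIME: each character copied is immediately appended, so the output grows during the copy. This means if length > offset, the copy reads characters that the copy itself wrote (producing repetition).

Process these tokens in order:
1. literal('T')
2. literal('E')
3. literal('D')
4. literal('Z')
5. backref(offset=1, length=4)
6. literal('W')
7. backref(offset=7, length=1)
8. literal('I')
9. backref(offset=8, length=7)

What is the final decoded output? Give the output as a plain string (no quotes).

Answer: TEDZZZZZWDIZZZZZWD

Derivation:
Token 1: literal('T'). Output: "T"
Token 2: literal('E'). Output: "TE"
Token 3: literal('D'). Output: "TED"
Token 4: literal('Z'). Output: "TEDZ"
Token 5: backref(off=1, len=4) (overlapping!). Copied 'ZZZZ' from pos 3. Output: "TEDZZZZZ"
Token 6: literal('W'). Output: "TEDZZZZZW"
Token 7: backref(off=7, len=1). Copied 'D' from pos 2. Output: "TEDZZZZZWD"
Token 8: literal('I'). Output: "TEDZZZZZWDI"
Token 9: backref(off=8, len=7). Copied 'ZZZZZWD' from pos 3. Output: "TEDZZZZZWDIZZZZZWD"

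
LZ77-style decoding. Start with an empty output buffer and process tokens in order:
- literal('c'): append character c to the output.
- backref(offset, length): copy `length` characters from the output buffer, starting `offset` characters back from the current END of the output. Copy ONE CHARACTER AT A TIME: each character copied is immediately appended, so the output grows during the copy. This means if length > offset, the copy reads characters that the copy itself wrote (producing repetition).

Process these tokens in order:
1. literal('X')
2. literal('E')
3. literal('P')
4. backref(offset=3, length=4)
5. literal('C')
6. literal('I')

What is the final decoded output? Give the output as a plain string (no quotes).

Token 1: literal('X'). Output: "X"
Token 2: literal('E'). Output: "XE"
Token 3: literal('P'). Output: "XEP"
Token 4: backref(off=3, len=4) (overlapping!). Copied 'XEPX' from pos 0. Output: "XEPXEPX"
Token 5: literal('C'). Output: "XEPXEPXC"
Token 6: literal('I'). Output: "XEPXEPXCI"

Answer: XEPXEPXCI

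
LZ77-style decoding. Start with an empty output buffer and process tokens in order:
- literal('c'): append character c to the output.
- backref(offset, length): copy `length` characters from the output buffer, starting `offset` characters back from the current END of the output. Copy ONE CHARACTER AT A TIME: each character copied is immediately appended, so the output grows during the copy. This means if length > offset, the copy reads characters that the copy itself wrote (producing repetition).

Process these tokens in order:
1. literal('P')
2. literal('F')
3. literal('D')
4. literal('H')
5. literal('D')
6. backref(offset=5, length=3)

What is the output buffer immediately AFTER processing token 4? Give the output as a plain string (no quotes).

Token 1: literal('P'). Output: "P"
Token 2: literal('F'). Output: "PF"
Token 3: literal('D'). Output: "PFD"
Token 4: literal('H'). Output: "PFDH"

Answer: PFDH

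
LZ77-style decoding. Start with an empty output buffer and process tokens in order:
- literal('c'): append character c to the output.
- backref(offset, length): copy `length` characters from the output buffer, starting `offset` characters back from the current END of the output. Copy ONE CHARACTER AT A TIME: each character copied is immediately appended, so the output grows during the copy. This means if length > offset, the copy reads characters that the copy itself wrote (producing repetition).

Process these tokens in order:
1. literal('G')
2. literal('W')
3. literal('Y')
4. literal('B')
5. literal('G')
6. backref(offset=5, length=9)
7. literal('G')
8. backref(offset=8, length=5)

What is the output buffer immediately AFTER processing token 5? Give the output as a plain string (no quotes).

Token 1: literal('G'). Output: "G"
Token 2: literal('W'). Output: "GW"
Token 3: literal('Y'). Output: "GWY"
Token 4: literal('B'). Output: "GWYB"
Token 5: literal('G'). Output: "GWYBG"

Answer: GWYBG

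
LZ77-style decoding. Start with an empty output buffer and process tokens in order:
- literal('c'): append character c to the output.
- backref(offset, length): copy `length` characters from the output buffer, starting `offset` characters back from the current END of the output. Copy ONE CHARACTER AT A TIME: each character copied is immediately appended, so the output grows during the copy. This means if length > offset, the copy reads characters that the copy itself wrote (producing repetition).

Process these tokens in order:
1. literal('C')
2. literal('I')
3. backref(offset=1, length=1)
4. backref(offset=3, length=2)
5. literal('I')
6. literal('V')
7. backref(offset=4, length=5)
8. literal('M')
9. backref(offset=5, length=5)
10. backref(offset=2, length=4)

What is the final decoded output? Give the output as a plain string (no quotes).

Answer: CIICIIVCIIVCMIIVCMCMCM

Derivation:
Token 1: literal('C'). Output: "C"
Token 2: literal('I'). Output: "CI"
Token 3: backref(off=1, len=1). Copied 'I' from pos 1. Output: "CII"
Token 4: backref(off=3, len=2). Copied 'CI' from pos 0. Output: "CIICI"
Token 5: literal('I'). Output: "CIICII"
Token 6: literal('V'). Output: "CIICIIV"
Token 7: backref(off=4, len=5) (overlapping!). Copied 'CIIVC' from pos 3. Output: "CIICIIVCIIVC"
Token 8: literal('M'). Output: "CIICIIVCIIVCM"
Token 9: backref(off=5, len=5). Copied 'IIVCM' from pos 8. Output: "CIICIIVCIIVCMIIVCM"
Token 10: backref(off=2, len=4) (overlapping!). Copied 'CMCM' from pos 16. Output: "CIICIIVCIIVCMIIVCMCMCM"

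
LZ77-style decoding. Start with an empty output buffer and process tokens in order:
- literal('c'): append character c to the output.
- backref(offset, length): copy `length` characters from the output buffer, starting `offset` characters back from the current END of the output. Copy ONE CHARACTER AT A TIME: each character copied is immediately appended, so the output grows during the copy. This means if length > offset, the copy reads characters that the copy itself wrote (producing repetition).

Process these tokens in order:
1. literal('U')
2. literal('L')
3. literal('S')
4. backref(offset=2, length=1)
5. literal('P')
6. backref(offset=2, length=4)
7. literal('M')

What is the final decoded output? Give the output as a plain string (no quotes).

Answer: ULSLPLPLPM

Derivation:
Token 1: literal('U'). Output: "U"
Token 2: literal('L'). Output: "UL"
Token 3: literal('S'). Output: "ULS"
Token 4: backref(off=2, len=1). Copied 'L' from pos 1. Output: "ULSL"
Token 5: literal('P'). Output: "ULSLP"
Token 6: backref(off=2, len=4) (overlapping!). Copied 'LPLP' from pos 3. Output: "ULSLPLPLP"
Token 7: literal('M'). Output: "ULSLPLPLPM"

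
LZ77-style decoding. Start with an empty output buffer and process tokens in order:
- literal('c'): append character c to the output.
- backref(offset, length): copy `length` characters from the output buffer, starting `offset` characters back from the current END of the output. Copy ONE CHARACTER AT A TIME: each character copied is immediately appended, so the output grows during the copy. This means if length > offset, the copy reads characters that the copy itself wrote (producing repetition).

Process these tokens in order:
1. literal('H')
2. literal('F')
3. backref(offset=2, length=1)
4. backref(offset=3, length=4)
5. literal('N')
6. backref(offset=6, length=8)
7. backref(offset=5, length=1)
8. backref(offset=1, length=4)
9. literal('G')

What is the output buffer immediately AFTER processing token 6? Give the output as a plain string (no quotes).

Answer: HFHHFHHNHHFHHNHH

Derivation:
Token 1: literal('H'). Output: "H"
Token 2: literal('F'). Output: "HF"
Token 3: backref(off=2, len=1). Copied 'H' from pos 0. Output: "HFH"
Token 4: backref(off=3, len=4) (overlapping!). Copied 'HFHH' from pos 0. Output: "HFHHFHH"
Token 5: literal('N'). Output: "HFHHFHHN"
Token 6: backref(off=6, len=8) (overlapping!). Copied 'HHFHHNHH' from pos 2. Output: "HFHHFHHNHHFHHNHH"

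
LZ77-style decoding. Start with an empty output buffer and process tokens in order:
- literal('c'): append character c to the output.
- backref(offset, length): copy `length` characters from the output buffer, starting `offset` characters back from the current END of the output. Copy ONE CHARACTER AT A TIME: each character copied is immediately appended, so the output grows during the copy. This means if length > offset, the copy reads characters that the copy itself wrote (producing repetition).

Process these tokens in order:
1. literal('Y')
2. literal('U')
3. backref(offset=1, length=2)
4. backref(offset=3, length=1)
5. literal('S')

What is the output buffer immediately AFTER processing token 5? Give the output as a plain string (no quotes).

Token 1: literal('Y'). Output: "Y"
Token 2: literal('U'). Output: "YU"
Token 3: backref(off=1, len=2) (overlapping!). Copied 'UU' from pos 1. Output: "YUUU"
Token 4: backref(off=3, len=1). Copied 'U' from pos 1. Output: "YUUUU"
Token 5: literal('S'). Output: "YUUUUS"

Answer: YUUUUS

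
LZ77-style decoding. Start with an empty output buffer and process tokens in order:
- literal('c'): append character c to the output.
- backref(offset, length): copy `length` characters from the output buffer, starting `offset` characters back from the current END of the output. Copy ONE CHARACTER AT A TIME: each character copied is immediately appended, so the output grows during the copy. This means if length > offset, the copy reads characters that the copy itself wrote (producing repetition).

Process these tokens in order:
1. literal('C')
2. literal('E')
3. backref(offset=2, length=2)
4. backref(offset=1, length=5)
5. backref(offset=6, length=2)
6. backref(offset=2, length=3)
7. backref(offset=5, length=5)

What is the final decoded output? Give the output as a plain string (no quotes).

Answer: CECEEEEEEEEEEEEEEEE

Derivation:
Token 1: literal('C'). Output: "C"
Token 2: literal('E'). Output: "CE"
Token 3: backref(off=2, len=2). Copied 'CE' from pos 0. Output: "CECE"
Token 4: backref(off=1, len=5) (overlapping!). Copied 'EEEEE' from pos 3. Output: "CECEEEEEE"
Token 5: backref(off=6, len=2). Copied 'EE' from pos 3. Output: "CECEEEEEEEE"
Token 6: backref(off=2, len=3) (overlapping!). Copied 'EEE' from pos 9. Output: "CECEEEEEEEEEEE"
Token 7: backref(off=5, len=5). Copied 'EEEEE' from pos 9. Output: "CECEEEEEEEEEEEEEEEE"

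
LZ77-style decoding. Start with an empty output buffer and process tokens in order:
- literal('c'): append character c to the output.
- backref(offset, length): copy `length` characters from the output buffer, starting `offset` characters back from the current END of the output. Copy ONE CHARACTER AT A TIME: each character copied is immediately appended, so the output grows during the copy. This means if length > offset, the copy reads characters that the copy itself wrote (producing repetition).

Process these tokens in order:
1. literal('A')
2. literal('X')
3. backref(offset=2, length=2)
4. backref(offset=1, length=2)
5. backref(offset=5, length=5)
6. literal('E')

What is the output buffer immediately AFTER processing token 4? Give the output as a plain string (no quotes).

Token 1: literal('A'). Output: "A"
Token 2: literal('X'). Output: "AX"
Token 3: backref(off=2, len=2). Copied 'AX' from pos 0. Output: "AXAX"
Token 4: backref(off=1, len=2) (overlapping!). Copied 'XX' from pos 3. Output: "AXAXXX"

Answer: AXAXXX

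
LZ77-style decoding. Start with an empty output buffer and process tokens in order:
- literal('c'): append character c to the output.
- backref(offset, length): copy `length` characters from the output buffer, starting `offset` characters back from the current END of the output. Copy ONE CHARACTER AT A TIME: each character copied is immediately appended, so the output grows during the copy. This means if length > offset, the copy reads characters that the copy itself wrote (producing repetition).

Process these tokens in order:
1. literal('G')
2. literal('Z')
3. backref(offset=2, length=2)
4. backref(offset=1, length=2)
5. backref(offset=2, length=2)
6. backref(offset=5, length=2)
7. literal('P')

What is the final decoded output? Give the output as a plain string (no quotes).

Answer: GZGZZZZZZZP

Derivation:
Token 1: literal('G'). Output: "G"
Token 2: literal('Z'). Output: "GZ"
Token 3: backref(off=2, len=2). Copied 'GZ' from pos 0. Output: "GZGZ"
Token 4: backref(off=1, len=2) (overlapping!). Copied 'ZZ' from pos 3. Output: "GZGZZZ"
Token 5: backref(off=2, len=2). Copied 'ZZ' from pos 4. Output: "GZGZZZZZ"
Token 6: backref(off=5, len=2). Copied 'ZZ' from pos 3. Output: "GZGZZZZZZZ"
Token 7: literal('P'). Output: "GZGZZZZZZZP"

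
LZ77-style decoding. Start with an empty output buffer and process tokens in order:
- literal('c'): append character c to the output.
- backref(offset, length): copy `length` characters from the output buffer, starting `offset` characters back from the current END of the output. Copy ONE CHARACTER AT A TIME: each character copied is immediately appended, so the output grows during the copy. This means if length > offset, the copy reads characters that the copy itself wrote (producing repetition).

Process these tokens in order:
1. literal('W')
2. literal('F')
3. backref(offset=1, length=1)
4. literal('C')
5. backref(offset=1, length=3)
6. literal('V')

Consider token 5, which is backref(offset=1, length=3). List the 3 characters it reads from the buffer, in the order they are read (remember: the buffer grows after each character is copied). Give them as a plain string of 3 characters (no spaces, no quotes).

Answer: CCC

Derivation:
Token 1: literal('W'). Output: "W"
Token 2: literal('F'). Output: "WF"
Token 3: backref(off=1, len=1). Copied 'F' from pos 1. Output: "WFF"
Token 4: literal('C'). Output: "WFFC"
Token 5: backref(off=1, len=3). Buffer before: "WFFC" (len 4)
  byte 1: read out[3]='C', append. Buffer now: "WFFCC"
  byte 2: read out[4]='C', append. Buffer now: "WFFCCC"
  byte 3: read out[5]='C', append. Buffer now: "WFFCCCC"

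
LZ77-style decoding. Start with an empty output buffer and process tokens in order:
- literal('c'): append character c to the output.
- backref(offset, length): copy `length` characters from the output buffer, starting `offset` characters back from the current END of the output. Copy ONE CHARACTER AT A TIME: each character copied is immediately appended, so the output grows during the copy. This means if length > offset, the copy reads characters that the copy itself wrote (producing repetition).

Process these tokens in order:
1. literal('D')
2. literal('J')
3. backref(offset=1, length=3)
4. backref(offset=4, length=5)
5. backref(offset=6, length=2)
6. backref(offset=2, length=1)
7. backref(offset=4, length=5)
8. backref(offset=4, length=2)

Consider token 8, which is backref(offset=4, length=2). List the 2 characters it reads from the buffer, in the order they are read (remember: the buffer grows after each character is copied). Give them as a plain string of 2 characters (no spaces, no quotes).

Answer: JJ

Derivation:
Token 1: literal('D'). Output: "D"
Token 2: literal('J'). Output: "DJ"
Token 3: backref(off=1, len=3) (overlapping!). Copied 'JJJ' from pos 1. Output: "DJJJJ"
Token 4: backref(off=4, len=5) (overlapping!). Copied 'JJJJJ' from pos 1. Output: "DJJJJJJJJJ"
Token 5: backref(off=6, len=2). Copied 'JJ' from pos 4. Output: "DJJJJJJJJJJJ"
Token 6: backref(off=2, len=1). Copied 'J' from pos 10. Output: "DJJJJJJJJJJJJ"
Token 7: backref(off=4, len=5) (overlapping!). Copied 'JJJJJ' from pos 9. Output: "DJJJJJJJJJJJJJJJJJ"
Token 8: backref(off=4, len=2). Buffer before: "DJJJJJJJJJJJJJJJJJ" (len 18)
  byte 1: read out[14]='J', append. Buffer now: "DJJJJJJJJJJJJJJJJJJ"
  byte 2: read out[15]='J', append. Buffer now: "DJJJJJJJJJJJJJJJJJJJ"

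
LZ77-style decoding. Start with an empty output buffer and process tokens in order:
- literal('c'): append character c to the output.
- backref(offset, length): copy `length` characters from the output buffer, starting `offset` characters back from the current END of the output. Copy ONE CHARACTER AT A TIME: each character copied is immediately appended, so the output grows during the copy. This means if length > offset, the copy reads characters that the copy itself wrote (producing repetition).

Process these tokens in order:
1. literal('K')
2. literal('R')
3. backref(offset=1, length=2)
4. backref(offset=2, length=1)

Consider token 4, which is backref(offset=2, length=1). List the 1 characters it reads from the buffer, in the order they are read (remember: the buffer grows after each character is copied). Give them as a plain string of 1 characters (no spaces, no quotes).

Token 1: literal('K'). Output: "K"
Token 2: literal('R'). Output: "KR"
Token 3: backref(off=1, len=2) (overlapping!). Copied 'RR' from pos 1. Output: "KRRR"
Token 4: backref(off=2, len=1). Buffer before: "KRRR" (len 4)
  byte 1: read out[2]='R', append. Buffer now: "KRRRR"

Answer: R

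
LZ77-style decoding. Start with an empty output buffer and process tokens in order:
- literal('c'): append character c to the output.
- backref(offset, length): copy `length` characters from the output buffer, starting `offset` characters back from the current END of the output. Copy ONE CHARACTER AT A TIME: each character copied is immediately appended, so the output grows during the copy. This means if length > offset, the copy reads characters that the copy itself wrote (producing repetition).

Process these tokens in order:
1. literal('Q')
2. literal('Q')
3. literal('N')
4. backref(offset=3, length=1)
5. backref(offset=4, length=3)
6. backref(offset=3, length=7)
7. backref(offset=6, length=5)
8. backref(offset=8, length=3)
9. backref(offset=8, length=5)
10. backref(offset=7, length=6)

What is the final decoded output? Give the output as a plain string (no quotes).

Token 1: literal('Q'). Output: "Q"
Token 2: literal('Q'). Output: "QQ"
Token 3: literal('N'). Output: "QQN"
Token 4: backref(off=3, len=1). Copied 'Q' from pos 0. Output: "QQNQ"
Token 5: backref(off=4, len=3). Copied 'QQN' from pos 0. Output: "QQNQQQN"
Token 6: backref(off=3, len=7) (overlapping!). Copied 'QQNQQNQ' from pos 4. Output: "QQNQQQNQQNQQNQ"
Token 7: backref(off=6, len=5). Copied 'QNQQN' from pos 8. Output: "QQNQQQNQQNQQNQQNQQN"
Token 8: backref(off=8, len=3). Copied 'QNQ' from pos 11. Output: "QQNQQQNQQNQQNQQNQQNQNQ"
Token 9: backref(off=8, len=5). Copied 'QNQQN' from pos 14. Output: "QQNQQQNQQNQQNQQNQQNQNQQNQQN"
Token 10: backref(off=7, len=6). Copied 'NQQNQQ' from pos 20. Output: "QQNQQQNQQNQQNQQNQQNQNQQNQQNNQQNQQ"

Answer: QQNQQQNQQNQQNQQNQQNQNQQNQQNNQQNQQ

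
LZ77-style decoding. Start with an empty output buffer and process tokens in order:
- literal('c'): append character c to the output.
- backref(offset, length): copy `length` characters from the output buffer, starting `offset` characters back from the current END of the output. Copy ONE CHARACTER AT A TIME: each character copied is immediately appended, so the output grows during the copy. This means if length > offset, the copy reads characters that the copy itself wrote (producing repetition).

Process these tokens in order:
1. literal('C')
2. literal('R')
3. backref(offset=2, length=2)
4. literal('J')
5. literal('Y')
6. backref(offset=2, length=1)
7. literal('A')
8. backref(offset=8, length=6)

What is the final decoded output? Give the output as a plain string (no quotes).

Token 1: literal('C'). Output: "C"
Token 2: literal('R'). Output: "CR"
Token 3: backref(off=2, len=2). Copied 'CR' from pos 0. Output: "CRCR"
Token 4: literal('J'). Output: "CRCRJ"
Token 5: literal('Y'). Output: "CRCRJY"
Token 6: backref(off=2, len=1). Copied 'J' from pos 4. Output: "CRCRJYJ"
Token 7: literal('A'). Output: "CRCRJYJA"
Token 8: backref(off=8, len=6). Copied 'CRCRJY' from pos 0. Output: "CRCRJYJACRCRJY"

Answer: CRCRJYJACRCRJY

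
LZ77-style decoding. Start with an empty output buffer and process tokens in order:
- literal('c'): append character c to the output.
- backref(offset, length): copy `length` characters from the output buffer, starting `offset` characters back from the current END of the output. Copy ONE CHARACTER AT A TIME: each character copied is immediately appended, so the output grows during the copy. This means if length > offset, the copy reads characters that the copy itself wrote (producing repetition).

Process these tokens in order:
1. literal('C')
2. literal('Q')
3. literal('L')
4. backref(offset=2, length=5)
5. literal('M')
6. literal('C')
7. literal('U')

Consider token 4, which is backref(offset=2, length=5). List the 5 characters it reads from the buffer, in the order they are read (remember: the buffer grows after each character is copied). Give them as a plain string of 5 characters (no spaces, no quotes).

Token 1: literal('C'). Output: "C"
Token 2: literal('Q'). Output: "CQ"
Token 3: literal('L'). Output: "CQL"
Token 4: backref(off=2, len=5). Buffer before: "CQL" (len 3)
  byte 1: read out[1]='Q', append. Buffer now: "CQLQ"
  byte 2: read out[2]='L', append. Buffer now: "CQLQL"
  byte 3: read out[3]='Q', append. Buffer now: "CQLQLQ"
  byte 4: read out[4]='L', append. Buffer now: "CQLQLQL"
  byte 5: read out[5]='Q', append. Buffer now: "CQLQLQLQ"

Answer: QLQLQ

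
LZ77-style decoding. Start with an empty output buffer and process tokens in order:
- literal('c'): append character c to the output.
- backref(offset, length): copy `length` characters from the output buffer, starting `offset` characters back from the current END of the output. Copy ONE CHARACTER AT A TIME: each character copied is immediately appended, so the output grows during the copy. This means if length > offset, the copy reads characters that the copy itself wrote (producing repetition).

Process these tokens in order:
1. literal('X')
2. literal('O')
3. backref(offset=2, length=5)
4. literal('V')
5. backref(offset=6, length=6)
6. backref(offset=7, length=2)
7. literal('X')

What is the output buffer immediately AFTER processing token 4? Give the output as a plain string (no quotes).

Token 1: literal('X'). Output: "X"
Token 2: literal('O'). Output: "XO"
Token 3: backref(off=2, len=5) (overlapping!). Copied 'XOXOX' from pos 0. Output: "XOXOXOX"
Token 4: literal('V'). Output: "XOXOXOXV"

Answer: XOXOXOXV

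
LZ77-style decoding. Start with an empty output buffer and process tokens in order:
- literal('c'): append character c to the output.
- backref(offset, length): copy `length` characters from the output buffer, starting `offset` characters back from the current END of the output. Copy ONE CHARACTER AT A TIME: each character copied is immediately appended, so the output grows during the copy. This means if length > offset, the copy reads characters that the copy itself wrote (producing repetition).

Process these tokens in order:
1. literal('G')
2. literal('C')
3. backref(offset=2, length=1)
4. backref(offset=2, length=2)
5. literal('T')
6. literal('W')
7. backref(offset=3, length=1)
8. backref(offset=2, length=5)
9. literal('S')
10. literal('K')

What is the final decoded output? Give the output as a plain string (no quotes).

Answer: GCGCGTWGWGWGWSK

Derivation:
Token 1: literal('G'). Output: "G"
Token 2: literal('C'). Output: "GC"
Token 3: backref(off=2, len=1). Copied 'G' from pos 0. Output: "GCG"
Token 4: backref(off=2, len=2). Copied 'CG' from pos 1. Output: "GCGCG"
Token 5: literal('T'). Output: "GCGCGT"
Token 6: literal('W'). Output: "GCGCGTW"
Token 7: backref(off=3, len=1). Copied 'G' from pos 4. Output: "GCGCGTWG"
Token 8: backref(off=2, len=5) (overlapping!). Copied 'WGWGW' from pos 6. Output: "GCGCGTWGWGWGW"
Token 9: literal('S'). Output: "GCGCGTWGWGWGWS"
Token 10: literal('K'). Output: "GCGCGTWGWGWGWSK"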